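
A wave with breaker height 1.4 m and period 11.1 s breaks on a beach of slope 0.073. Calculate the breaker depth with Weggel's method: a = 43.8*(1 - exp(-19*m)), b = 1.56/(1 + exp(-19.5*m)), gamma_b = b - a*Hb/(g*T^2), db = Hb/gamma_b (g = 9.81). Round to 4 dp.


a = 43.8 * (1 - exp(-19 * m))
exp(-19 * 0.073) = exp(-1.3870) = 0.249824
a = 43.8 * (1 - 0.249824) = 32.857724
b = 1.56 / (1 + exp(-19.5 * m))
exp(-19.5 * 0.073) = exp(-1.4235) = 0.240869
b = 1.56 / (1 + 0.240869) = 1.257183
Hb / (g * T^2) = 1.4 / (9.81 * 11.1^2) = 1.4 / 1208.6901 = 0.00115828
gamma_b = b - a * Hb/(g*T^2) = 1.257183 - 32.857724 * 0.00115828 = 1.219125
db = Hb / gamma_b = 1.4 / 1.219125
db = 1.1484 m

1.1484


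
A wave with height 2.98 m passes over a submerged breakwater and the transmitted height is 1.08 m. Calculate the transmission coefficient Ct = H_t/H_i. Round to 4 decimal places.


Ct = H_t / H_i
Ct = 1.08 / 2.98
Ct = 0.3624

0.3624


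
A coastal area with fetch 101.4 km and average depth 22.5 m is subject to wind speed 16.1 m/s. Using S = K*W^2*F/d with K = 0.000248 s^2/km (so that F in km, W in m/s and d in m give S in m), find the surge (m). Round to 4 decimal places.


S = K * W^2 * F / d
W^2 = 16.1^2 = 259.21
S = 0.000248 * 259.21 * 101.4 / 22.5
Numerator = 0.000248 * 259.21 * 101.4 = 6.518406
S = 6.518406 / 22.5 = 0.2897 m

0.2897


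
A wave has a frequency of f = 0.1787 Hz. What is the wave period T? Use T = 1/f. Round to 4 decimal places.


T = 1 / f
T = 1 / 0.1787
T = 5.5960 s

5.5960


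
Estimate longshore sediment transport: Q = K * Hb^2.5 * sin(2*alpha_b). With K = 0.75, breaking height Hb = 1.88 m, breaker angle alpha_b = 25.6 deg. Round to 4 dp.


Q = K * Hb^2.5 * sin(2 * alpha_b)
Hb^2.5 = 1.88^2.5 = 4.846125
sin(2 * 25.6) = sin(51.2) = 0.779338
Q = 0.75 * 4.846125 * 0.779338
Q = 2.8326 m^3/s

2.8326


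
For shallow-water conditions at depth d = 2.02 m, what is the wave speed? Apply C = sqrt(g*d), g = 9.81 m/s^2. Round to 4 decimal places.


Using the shallow-water approximation:
C = sqrt(g * d) = sqrt(9.81 * 2.02)
C = sqrt(19.8162)
C = 4.4515 m/s

4.4515


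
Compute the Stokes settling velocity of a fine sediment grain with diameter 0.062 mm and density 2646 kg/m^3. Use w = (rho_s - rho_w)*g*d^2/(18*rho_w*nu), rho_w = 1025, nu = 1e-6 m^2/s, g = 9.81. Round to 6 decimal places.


w = (rho_s - rho_w) * g * d^2 / (18 * rho_w * nu)
d = 0.062 mm = 0.000062 m
rho_s - rho_w = 2646 - 1025 = 1621
Numerator = 1621 * 9.81 * (0.000062)^2 = 0.000061127326
Denominator = 18 * 1025 * 1e-6 = 0.018450
w = 0.003313 m/s

0.003313


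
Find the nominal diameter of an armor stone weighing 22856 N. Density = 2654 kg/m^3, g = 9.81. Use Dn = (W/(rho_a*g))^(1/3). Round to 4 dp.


V = W / (rho_a * g)
V = 22856 / (2654 * 9.81)
V = 22856 / 26035.74
V = 0.877870 m^3
Dn = V^(1/3) = 0.877870^(1/3)
Dn = 0.9575 m

0.9575


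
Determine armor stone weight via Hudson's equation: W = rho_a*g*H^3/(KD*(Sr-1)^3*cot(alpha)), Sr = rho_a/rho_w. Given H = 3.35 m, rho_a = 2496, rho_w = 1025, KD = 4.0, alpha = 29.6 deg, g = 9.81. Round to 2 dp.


Sr = rho_a / rho_w = 2496 / 1025 = 2.435122
(Sr - 1) = 1.435122
(Sr - 1)^3 = 2.955741
cot(29.6) = 1 / tan(29.6) = 1 / 0.568079 = 1.760318
Numerator = 2496 * 9.81 * 3.35^3 = 920551.3294
Denominator = 4.0 * 2.955741 * 1.760318 = 20.812183
W = 920551.3294 / 20.812183
W = 44231.37 N

44231.37


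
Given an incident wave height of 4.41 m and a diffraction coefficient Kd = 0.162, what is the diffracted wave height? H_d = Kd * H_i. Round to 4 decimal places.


H_d = Kd * H_i
H_d = 0.162 * 4.41
H_d = 0.7144 m

0.7144


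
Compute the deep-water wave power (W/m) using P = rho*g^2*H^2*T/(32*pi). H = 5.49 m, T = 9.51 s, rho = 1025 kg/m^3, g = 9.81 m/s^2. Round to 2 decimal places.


P = rho * g^2 * H^2 * T / (32 * pi)
P = 1025 * 9.81^2 * 5.49^2 * 9.51 / (32 * pi)
P = 1025 * 96.2361 * 30.1401 * 9.51 / 100.53096
P = 281246.57 W/m

281246.57


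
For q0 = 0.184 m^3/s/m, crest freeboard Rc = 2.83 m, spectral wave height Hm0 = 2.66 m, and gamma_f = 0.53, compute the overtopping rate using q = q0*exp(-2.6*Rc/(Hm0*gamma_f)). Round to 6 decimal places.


q = q0 * exp(-2.6 * Rc / (Hm0 * gamma_f))
Exponent = -2.6 * 2.83 / (2.66 * 0.53)
= -2.6 * 2.83 / 1.4098
= -5.219180
exp(-5.219180) = 0.005412
q = 0.184 * 0.005412
q = 0.000996 m^3/s/m

0.000996


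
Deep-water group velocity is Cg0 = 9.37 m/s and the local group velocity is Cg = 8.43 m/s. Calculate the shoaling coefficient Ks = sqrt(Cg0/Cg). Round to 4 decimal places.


Ks = sqrt(Cg0 / Cg)
Ks = sqrt(9.37 / 8.43)
Ks = sqrt(1.1115)
Ks = 1.0543

1.0543


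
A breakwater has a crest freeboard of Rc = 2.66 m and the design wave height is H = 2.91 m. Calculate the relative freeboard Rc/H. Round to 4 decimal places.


Relative freeboard = Rc / H
= 2.66 / 2.91
= 0.9141

0.9141


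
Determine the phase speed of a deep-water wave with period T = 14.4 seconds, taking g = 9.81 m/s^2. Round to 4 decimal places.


We use the deep-water celerity formula:
C = g * T / (2 * pi)
C = 9.81 * 14.4 / (2 * 3.14159...)
C = 141.264000 / 6.283185
C = 22.4829 m/s

22.4829


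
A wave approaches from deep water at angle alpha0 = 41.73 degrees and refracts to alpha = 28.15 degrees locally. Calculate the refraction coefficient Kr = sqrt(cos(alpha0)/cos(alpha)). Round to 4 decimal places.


Kr = sqrt(cos(alpha0) / cos(alpha))
cos(41.73) = 0.746290
cos(28.15) = 0.881715
Kr = sqrt(0.746290 / 0.881715)
Kr = sqrt(0.846407)
Kr = 0.9200

0.9200


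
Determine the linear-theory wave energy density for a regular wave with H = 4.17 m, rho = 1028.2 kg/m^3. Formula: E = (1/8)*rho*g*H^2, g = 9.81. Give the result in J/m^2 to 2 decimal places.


E = (1/8) * rho * g * H^2
E = (1/8) * 1028.2 * 9.81 * 4.17^2
E = 0.125 * 1028.2 * 9.81 * 17.3889
E = 21924.45 J/m^2

21924.45


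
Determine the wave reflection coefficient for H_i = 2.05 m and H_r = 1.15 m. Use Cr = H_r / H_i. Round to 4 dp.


Cr = H_r / H_i
Cr = 1.15 / 2.05
Cr = 0.5610

0.5610


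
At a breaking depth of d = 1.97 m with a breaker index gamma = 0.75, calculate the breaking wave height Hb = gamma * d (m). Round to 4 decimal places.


Hb = gamma * d
Hb = 0.75 * 1.97
Hb = 1.4775 m

1.4775


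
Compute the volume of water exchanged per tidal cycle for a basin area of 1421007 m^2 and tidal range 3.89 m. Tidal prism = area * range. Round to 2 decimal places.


Tidal prism = Area * Tidal range
P = 1421007 * 3.89
P = 5527717.23 m^3

5527717.23


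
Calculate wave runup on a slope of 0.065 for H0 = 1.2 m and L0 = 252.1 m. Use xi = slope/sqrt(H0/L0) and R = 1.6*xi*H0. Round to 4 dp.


xi = slope / sqrt(H0/L0)
H0/L0 = 1.2/252.1 = 0.004760
sqrt(0.004760) = 0.068993
xi = 0.065 / 0.068993 = 0.942126
R = 1.6 * xi * H0 = 1.6 * 0.942126 * 1.2
R = 1.8089 m

1.8089


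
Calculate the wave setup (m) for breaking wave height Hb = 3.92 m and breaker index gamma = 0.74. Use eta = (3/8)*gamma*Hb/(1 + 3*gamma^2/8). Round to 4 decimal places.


eta = (3/8) * gamma * Hb / (1 + 3*gamma^2/8)
Numerator = (3/8) * 0.74 * 3.92 = 1.087800
Denominator = 1 + 3*0.74^2/8 = 1 + 0.205350 = 1.205350
eta = 1.087800 / 1.205350
eta = 0.9025 m

0.9025


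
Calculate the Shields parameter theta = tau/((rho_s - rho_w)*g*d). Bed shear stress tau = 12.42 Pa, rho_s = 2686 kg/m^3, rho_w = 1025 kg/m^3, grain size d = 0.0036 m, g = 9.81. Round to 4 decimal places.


theta = tau / ((rho_s - rho_w) * g * d)
rho_s - rho_w = 2686 - 1025 = 1661
Denominator = 1661 * 9.81 * 0.0036 = 58.659876
theta = 12.42 / 58.659876
theta = 0.2117

0.2117


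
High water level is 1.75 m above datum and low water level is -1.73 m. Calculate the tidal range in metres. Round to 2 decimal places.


Tidal range = High water - Low water
Tidal range = 1.75 - (-1.73)
Tidal range = 3.48 m

3.48


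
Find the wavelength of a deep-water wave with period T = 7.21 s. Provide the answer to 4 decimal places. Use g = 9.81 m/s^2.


L0 = g * T^2 / (2 * pi)
L0 = 9.81 * 7.21^2 / (2 * pi)
L0 = 9.81 * 51.9841 / 6.28319
L0 = 509.9640 / 6.28319
L0 = 81.1633 m

81.1633


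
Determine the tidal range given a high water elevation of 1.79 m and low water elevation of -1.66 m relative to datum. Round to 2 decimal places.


Tidal range = High water - Low water
Tidal range = 1.79 - (-1.66)
Tidal range = 3.45 m

3.45


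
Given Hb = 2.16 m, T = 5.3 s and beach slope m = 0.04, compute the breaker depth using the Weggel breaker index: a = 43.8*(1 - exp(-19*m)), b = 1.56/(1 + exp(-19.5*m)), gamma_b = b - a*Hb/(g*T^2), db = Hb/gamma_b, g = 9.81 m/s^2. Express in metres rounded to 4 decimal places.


a = 43.8 * (1 - exp(-19 * m))
exp(-19 * 0.04) = exp(-0.7600) = 0.467666
a = 43.8 * (1 - 0.467666) = 23.316210
b = 1.56 / (1 + exp(-19.5 * m))
exp(-19.5 * 0.04) = exp(-0.7800) = 0.458406
b = 1.56 / (1 + 0.458406) = 1.069661
Hb / (g * T^2) = 2.16 / (9.81 * 5.3^2) = 2.16 / 275.5629 = 0.00783850
gamma_b = b - a * Hb/(g*T^2) = 1.069661 - 23.316210 * 0.00783850 = 0.886897
db = Hb / gamma_b = 2.16 / 0.886897
db = 2.4355 m

2.4355


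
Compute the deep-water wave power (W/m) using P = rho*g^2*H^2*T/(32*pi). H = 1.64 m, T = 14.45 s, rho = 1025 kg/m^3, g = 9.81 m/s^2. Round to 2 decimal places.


P = rho * g^2 * H^2 * T / (32 * pi)
P = 1025 * 9.81^2 * 1.64^2 * 14.45 / (32 * pi)
P = 1025 * 96.2361 * 2.6896 * 14.45 / 100.53096
P = 38134.46 W/m

38134.46


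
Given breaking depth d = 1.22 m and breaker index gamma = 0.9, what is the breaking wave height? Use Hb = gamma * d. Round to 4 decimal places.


Hb = gamma * d
Hb = 0.9 * 1.22
Hb = 1.0980 m

1.0980


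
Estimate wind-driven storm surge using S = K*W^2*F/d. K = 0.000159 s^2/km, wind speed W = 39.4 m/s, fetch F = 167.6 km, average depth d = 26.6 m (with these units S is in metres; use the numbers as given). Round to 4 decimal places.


S = K * W^2 * F / d
W^2 = 39.4^2 = 1552.36
S = 0.000159 * 1552.36 * 167.6 / 26.6
Numerator = 0.000159 * 1552.36 * 167.6 = 41.367910
S = 41.367910 / 26.6 = 1.5552 m

1.5552


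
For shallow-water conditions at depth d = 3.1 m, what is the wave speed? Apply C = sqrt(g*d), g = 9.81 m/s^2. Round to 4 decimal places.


Using the shallow-water approximation:
C = sqrt(g * d) = sqrt(9.81 * 3.1)
C = sqrt(30.4110)
C = 5.5146 m/s

5.5146


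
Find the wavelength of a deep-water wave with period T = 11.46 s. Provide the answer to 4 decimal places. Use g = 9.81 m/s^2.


L0 = g * T^2 / (2 * pi)
L0 = 9.81 * 11.46^2 / (2 * pi)
L0 = 9.81 * 131.3316 / 6.28319
L0 = 1288.3630 / 6.28319
L0 = 205.0493 m

205.0493


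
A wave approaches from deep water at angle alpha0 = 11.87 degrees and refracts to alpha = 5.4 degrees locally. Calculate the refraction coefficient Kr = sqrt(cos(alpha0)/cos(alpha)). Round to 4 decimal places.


Kr = sqrt(cos(alpha0) / cos(alpha))
cos(11.87) = 0.978617
cos(5.4) = 0.995562
Kr = sqrt(0.978617 / 0.995562)
Kr = sqrt(0.982979)
Kr = 0.9915

0.9915


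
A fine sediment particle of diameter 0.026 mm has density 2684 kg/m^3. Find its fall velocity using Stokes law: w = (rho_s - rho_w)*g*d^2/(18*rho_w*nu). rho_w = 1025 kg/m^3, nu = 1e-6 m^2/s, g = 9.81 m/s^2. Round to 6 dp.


w = (rho_s - rho_w) * g * d^2 / (18 * rho_w * nu)
d = 0.026 mm = 0.000026 m
rho_s - rho_w = 2684 - 1025 = 1659
Numerator = 1659 * 9.81 * (0.000026)^2 = 0.000011001758
Denominator = 18 * 1025 * 1e-6 = 0.018450
w = 0.000596 m/s

0.000596


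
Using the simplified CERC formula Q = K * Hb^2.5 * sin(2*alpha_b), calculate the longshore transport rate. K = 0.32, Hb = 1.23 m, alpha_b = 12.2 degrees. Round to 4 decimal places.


Q = K * Hb^2.5 * sin(2 * alpha_b)
Hb^2.5 = 1.23^2.5 = 1.677887
sin(2 * 12.2) = sin(24.4) = 0.413104
Q = 0.32 * 1.677887 * 0.413104
Q = 0.2218 m^3/s

0.2218


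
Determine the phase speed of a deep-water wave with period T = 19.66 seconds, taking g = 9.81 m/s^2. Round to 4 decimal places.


We use the deep-water celerity formula:
C = g * T / (2 * pi)
C = 9.81 * 19.66 / (2 * 3.14159...)
C = 192.864600 / 6.283185
C = 30.6954 m/s

30.6954


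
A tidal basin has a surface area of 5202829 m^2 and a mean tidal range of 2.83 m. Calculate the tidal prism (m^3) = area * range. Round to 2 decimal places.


Tidal prism = Area * Tidal range
P = 5202829 * 2.83
P = 14724006.07 m^3

14724006.07


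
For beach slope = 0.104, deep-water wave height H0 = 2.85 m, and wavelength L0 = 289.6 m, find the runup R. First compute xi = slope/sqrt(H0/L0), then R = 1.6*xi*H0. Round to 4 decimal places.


xi = slope / sqrt(H0/L0)
H0/L0 = 2.85/289.6 = 0.009841
sqrt(0.009841) = 0.099203
xi = 0.104 / 0.099203 = 1.048359
R = 1.6 * xi * H0 = 1.6 * 1.048359 * 2.85
R = 4.7805 m

4.7805


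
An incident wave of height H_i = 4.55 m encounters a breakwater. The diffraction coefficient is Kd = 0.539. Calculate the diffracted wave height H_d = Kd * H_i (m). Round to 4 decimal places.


H_d = Kd * H_i
H_d = 0.539 * 4.55
H_d = 2.4525 m

2.4525


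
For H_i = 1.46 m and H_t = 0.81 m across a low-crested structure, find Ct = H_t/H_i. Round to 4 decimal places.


Ct = H_t / H_i
Ct = 0.81 / 1.46
Ct = 0.5548

0.5548


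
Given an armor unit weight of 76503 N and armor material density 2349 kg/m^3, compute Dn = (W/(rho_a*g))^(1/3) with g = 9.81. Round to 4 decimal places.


V = W / (rho_a * g)
V = 76503 / (2349 * 9.81)
V = 76503 / 23043.69
V = 3.319911 m^3
Dn = V^(1/3) = 3.319911^(1/3)
Dn = 1.4918 m

1.4918


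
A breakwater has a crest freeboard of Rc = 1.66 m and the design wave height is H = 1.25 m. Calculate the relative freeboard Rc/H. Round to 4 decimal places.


Relative freeboard = Rc / H
= 1.66 / 1.25
= 1.3280

1.3280


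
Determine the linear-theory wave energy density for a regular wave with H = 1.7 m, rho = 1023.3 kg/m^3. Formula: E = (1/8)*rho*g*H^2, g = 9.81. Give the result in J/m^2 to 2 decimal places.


E = (1/8) * rho * g * H^2
E = (1/8) * 1023.3 * 9.81 * 1.7^2
E = 0.125 * 1023.3 * 9.81 * 2.8900
E = 3626.43 J/m^2

3626.43


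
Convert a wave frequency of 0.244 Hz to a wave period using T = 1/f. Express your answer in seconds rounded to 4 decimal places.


T = 1 / f
T = 1 / 0.244
T = 4.0984 s

4.0984


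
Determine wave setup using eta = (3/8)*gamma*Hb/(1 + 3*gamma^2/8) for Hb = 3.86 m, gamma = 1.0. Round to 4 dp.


eta = (3/8) * gamma * Hb / (1 + 3*gamma^2/8)
Numerator = (3/8) * 1.0 * 3.86 = 1.447500
Denominator = 1 + 3*1.0^2/8 = 1 + 0.375000 = 1.375000
eta = 1.447500 / 1.375000
eta = 1.0527 m

1.0527


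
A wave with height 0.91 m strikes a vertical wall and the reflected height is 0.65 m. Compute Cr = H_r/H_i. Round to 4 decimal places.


Cr = H_r / H_i
Cr = 0.65 / 0.91
Cr = 0.7143

0.7143


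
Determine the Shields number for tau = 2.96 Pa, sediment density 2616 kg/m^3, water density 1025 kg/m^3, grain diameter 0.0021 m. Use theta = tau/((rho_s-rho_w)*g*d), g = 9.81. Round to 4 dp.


theta = tau / ((rho_s - rho_w) * g * d)
rho_s - rho_w = 2616 - 1025 = 1591
Denominator = 1591 * 9.81 * 0.0021 = 32.776191
theta = 2.96 / 32.776191
theta = 0.0903

0.0903


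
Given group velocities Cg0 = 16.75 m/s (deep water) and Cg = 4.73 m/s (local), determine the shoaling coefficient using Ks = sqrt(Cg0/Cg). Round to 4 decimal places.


Ks = sqrt(Cg0 / Cg)
Ks = sqrt(16.75 / 4.73)
Ks = sqrt(3.5412)
Ks = 1.8818

1.8818


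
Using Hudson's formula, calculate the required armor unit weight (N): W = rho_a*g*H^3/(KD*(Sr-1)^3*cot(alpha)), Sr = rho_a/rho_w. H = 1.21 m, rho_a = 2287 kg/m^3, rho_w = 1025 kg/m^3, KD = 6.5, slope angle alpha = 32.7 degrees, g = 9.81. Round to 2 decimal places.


Sr = rho_a / rho_w = 2287 / 1025 = 2.231220
(Sr - 1) = 1.231220
(Sr - 1)^3 = 1.866407
cot(32.7) = 1 / tan(32.7) = 1 / 0.641989 = 1.557660
Numerator = 2287 * 9.81 * 1.21^3 = 39745.8037
Denominator = 6.5 * 1.866407 * 1.557660 = 18.896985
W = 39745.8037 / 18.896985
W = 2103.29 N

2103.29


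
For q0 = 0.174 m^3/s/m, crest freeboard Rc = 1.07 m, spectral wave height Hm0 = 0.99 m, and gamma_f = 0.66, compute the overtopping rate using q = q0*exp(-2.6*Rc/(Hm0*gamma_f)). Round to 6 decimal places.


q = q0 * exp(-2.6 * Rc / (Hm0 * gamma_f))
Exponent = -2.6 * 1.07 / (0.99 * 0.66)
= -2.6 * 1.07 / 0.6534
= -4.257729
exp(-4.257729) = 0.014154
q = 0.174 * 0.014154
q = 0.002463 m^3/s/m

0.002463


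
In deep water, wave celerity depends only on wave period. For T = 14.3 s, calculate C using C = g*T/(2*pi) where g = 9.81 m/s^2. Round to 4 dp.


We use the deep-water celerity formula:
C = g * T / (2 * pi)
C = 9.81 * 14.3 / (2 * 3.14159...)
C = 140.283000 / 6.283185
C = 22.3267 m/s

22.3267


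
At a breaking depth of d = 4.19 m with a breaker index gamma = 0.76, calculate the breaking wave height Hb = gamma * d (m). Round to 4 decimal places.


Hb = gamma * d
Hb = 0.76 * 4.19
Hb = 3.1844 m

3.1844


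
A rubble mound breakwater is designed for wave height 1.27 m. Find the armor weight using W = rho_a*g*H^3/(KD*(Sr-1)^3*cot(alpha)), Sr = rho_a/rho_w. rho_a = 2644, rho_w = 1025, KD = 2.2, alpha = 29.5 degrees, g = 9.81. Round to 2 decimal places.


Sr = rho_a / rho_w = 2644 / 1025 = 2.579512
(Sr - 1) = 1.579512
(Sr - 1)^3 = 3.940660
cot(29.5) = 1 / tan(29.5) = 1 / 0.565773 = 1.767494
Numerator = 2644 * 9.81 * 1.27^3 = 53130.2208
Denominator = 2.2 * 3.940660 * 1.767494 = 15.323204
W = 53130.2208 / 15.323204
W = 3467.30 N

3467.30


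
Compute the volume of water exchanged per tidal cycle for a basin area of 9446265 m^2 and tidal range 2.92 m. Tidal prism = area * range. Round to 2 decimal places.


Tidal prism = Area * Tidal range
P = 9446265 * 2.92
P = 27583093.80 m^3

27583093.80


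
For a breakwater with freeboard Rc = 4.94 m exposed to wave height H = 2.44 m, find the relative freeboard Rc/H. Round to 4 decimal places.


Relative freeboard = Rc / H
= 4.94 / 2.44
= 2.0246

2.0246


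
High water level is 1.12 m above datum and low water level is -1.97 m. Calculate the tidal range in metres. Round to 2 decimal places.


Tidal range = High water - Low water
Tidal range = 1.12 - (-1.97)
Tidal range = 3.09 m

3.09


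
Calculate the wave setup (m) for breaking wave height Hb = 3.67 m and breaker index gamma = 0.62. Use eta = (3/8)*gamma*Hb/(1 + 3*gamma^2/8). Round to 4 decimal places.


eta = (3/8) * gamma * Hb / (1 + 3*gamma^2/8)
Numerator = (3/8) * 0.62 * 3.67 = 0.853275
Denominator = 1 + 3*0.62^2/8 = 1 + 0.144150 = 1.144150
eta = 0.853275 / 1.144150
eta = 0.7458 m

0.7458


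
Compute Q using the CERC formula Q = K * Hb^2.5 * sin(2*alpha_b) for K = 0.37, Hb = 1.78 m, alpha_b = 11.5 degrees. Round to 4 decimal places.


Q = K * Hb^2.5 * sin(2 * alpha_b)
Hb^2.5 = 1.78^2.5 = 4.227173
sin(2 * 11.5) = sin(23.0) = 0.390731
Q = 0.37 * 4.227173 * 0.390731
Q = 0.6111 m^3/s

0.6111


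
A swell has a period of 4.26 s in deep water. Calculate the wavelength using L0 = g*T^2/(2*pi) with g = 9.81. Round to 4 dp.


L0 = g * T^2 / (2 * pi)
L0 = 9.81 * 4.26^2 / (2 * pi)
L0 = 9.81 * 18.1476 / 6.28319
L0 = 178.0280 / 6.28319
L0 = 28.3340 m

28.3340


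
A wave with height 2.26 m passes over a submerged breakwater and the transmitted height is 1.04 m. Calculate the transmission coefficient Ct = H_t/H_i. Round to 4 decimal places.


Ct = H_t / H_i
Ct = 1.04 / 2.26
Ct = 0.4602

0.4602


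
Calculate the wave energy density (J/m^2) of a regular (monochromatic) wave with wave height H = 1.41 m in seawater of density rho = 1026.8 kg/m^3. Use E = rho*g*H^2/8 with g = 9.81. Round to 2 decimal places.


E = (1/8) * rho * g * H^2
E = (1/8) * 1026.8 * 9.81 * 1.41^2
E = 0.125 * 1026.8 * 9.81 * 1.9881
E = 2503.24 J/m^2

2503.24


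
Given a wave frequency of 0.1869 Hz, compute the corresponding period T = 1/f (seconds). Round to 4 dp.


T = 1 / f
T = 1 / 0.1869
T = 5.3505 s

5.3505


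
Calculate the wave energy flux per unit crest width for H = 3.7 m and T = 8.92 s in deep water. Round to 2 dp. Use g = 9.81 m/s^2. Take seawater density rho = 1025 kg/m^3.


P = rho * g^2 * H^2 * T / (32 * pi)
P = 1025 * 9.81^2 * 3.7^2 * 8.92 / (32 * pi)
P = 1025 * 96.2361 * 13.6900 * 8.92 / 100.53096
P = 119820.28 W/m

119820.28


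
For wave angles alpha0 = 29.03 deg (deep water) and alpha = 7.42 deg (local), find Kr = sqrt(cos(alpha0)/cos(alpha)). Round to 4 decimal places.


Kr = sqrt(cos(alpha0) / cos(alpha))
cos(29.03) = 0.874366
cos(7.42) = 0.991626
Kr = sqrt(0.874366 / 0.991626)
Kr = sqrt(0.881749)
Kr = 0.9390

0.9390


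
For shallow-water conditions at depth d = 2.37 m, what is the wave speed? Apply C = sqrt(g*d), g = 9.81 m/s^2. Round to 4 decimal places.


Using the shallow-water approximation:
C = sqrt(g * d) = sqrt(9.81 * 2.37)
C = sqrt(23.2497)
C = 4.8218 m/s

4.8218


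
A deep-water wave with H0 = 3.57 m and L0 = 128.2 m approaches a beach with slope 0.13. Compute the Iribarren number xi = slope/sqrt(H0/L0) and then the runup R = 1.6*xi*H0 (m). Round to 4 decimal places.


xi = slope / sqrt(H0/L0)
H0/L0 = 3.57/128.2 = 0.027847
sqrt(0.027847) = 0.166875
xi = 0.13 / 0.166875 = 0.779028
R = 1.6 * xi * H0 = 1.6 * 0.779028 * 3.57
R = 4.4498 m

4.4498


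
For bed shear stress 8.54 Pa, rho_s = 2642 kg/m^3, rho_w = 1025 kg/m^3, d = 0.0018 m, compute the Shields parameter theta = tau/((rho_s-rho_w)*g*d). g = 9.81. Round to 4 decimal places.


theta = tau / ((rho_s - rho_w) * g * d)
rho_s - rho_w = 2642 - 1025 = 1617
Denominator = 1617 * 9.81 * 0.0018 = 28.552986
theta = 8.54 / 28.552986
theta = 0.2991

0.2991


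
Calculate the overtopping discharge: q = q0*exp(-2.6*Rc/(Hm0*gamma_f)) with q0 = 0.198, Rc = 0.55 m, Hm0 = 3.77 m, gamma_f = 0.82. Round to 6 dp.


q = q0 * exp(-2.6 * Rc / (Hm0 * gamma_f))
Exponent = -2.6 * 0.55 / (3.77 * 0.82)
= -2.6 * 0.55 / 3.0914
= -0.462574
exp(-0.462574) = 0.629661
q = 0.198 * 0.629661
q = 0.124673 m^3/s/m

0.124673


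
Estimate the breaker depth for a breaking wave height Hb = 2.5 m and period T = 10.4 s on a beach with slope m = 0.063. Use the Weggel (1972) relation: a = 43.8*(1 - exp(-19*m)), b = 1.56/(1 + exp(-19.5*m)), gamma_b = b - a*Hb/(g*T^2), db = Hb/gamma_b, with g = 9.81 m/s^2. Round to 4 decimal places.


a = 43.8 * (1 - exp(-19 * m))
exp(-19 * 0.063) = exp(-1.1970) = 0.302099
a = 43.8 * (1 - 0.302099) = 30.568057
b = 1.56 / (1 + exp(-19.5 * m))
exp(-19.5 * 0.063) = exp(-1.2285) = 0.292731
b = 1.56 / (1 + 0.292731) = 1.206747
Hb / (g * T^2) = 2.5 / (9.81 * 10.4^2) = 2.5 / 1061.0496 = 0.00235616
gamma_b = b - a * Hb/(g*T^2) = 1.206747 - 30.568057 * 0.00235616 = 1.134724
db = Hb / gamma_b = 2.5 / 1.134724
db = 2.2032 m

2.2032


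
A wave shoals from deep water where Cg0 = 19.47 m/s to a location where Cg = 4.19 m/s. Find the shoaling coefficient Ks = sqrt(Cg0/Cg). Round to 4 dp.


Ks = sqrt(Cg0 / Cg)
Ks = sqrt(19.47 / 4.19)
Ks = sqrt(4.6468)
Ks = 2.1556

2.1556


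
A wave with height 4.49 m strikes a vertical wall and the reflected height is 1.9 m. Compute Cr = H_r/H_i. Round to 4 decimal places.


Cr = H_r / H_i
Cr = 1.9 / 4.49
Cr = 0.4232

0.4232


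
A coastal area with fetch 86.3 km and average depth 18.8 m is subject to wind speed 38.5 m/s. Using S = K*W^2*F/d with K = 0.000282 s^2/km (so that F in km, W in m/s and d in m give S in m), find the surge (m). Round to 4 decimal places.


S = K * W^2 * F / d
W^2 = 38.5^2 = 1482.25
S = 0.000282 * 1482.25 * 86.3 / 18.8
Numerator = 0.000282 * 1482.25 * 86.3 = 36.072925
S = 36.072925 / 18.8 = 1.9188 m

1.9188


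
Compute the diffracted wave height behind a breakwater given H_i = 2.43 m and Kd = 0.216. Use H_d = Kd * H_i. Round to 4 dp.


H_d = Kd * H_i
H_d = 0.216 * 2.43
H_d = 0.5249 m

0.5249


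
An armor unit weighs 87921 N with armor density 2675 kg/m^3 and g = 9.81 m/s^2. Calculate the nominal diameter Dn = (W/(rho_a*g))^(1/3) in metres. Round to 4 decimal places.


V = W / (rho_a * g)
V = 87921 / (2675 * 9.81)
V = 87921 / 26241.75
V = 3.350424 m^3
Dn = V^(1/3) = 3.350424^(1/3)
Dn = 1.4964 m

1.4964


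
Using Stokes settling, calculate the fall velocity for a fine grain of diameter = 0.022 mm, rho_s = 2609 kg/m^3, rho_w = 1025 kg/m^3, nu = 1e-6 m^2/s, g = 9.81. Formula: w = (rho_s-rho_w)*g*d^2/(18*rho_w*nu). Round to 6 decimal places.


w = (rho_s - rho_w) * g * d^2 / (18 * rho_w * nu)
d = 0.022 mm = 0.000022 m
rho_s - rho_w = 2609 - 1025 = 1584
Numerator = 1584 * 9.81 * (0.000022)^2 = 0.000007520895
Denominator = 18 * 1025 * 1e-6 = 0.018450
w = 0.000408 m/s

0.000408


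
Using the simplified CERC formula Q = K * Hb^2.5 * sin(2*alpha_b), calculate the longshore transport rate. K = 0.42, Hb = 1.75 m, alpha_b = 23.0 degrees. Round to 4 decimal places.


Q = K * Hb^2.5 * sin(2 * alpha_b)
Hb^2.5 = 1.75^2.5 = 4.051307
sin(2 * 23.0) = sin(46.0) = 0.719340
Q = 0.42 * 4.051307 * 0.719340
Q = 1.2240 m^3/s

1.2240


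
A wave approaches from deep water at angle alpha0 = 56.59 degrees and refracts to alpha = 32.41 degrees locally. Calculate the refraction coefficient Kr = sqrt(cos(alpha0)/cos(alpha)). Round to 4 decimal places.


Kr = sqrt(cos(alpha0) / cos(alpha))
cos(56.59) = 0.550626
cos(32.41) = 0.844234
Kr = sqrt(0.550626 / 0.844234)
Kr = sqrt(0.652220)
Kr = 0.8076

0.8076


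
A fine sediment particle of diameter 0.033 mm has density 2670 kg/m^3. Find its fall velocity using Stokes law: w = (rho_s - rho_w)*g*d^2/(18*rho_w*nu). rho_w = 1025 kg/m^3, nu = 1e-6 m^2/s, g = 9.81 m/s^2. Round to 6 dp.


w = (rho_s - rho_w) * g * d^2 / (18 * rho_w * nu)
d = 0.033 mm = 0.000033 m
rho_s - rho_w = 2670 - 1025 = 1645
Numerator = 1645 * 9.81 * (0.000033)^2 = 0.000017573683
Denominator = 18 * 1025 * 1e-6 = 0.018450
w = 0.000953 m/s

0.000953


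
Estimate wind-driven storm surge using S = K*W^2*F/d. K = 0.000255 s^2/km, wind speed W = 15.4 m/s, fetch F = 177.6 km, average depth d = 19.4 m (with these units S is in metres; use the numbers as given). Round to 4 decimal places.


S = K * W^2 * F / d
W^2 = 15.4^2 = 237.16
S = 0.000255 * 237.16 * 177.6 / 19.4
Numerator = 0.000255 * 237.16 * 177.6 = 10.740502
S = 10.740502 / 19.4 = 0.5536 m

0.5536


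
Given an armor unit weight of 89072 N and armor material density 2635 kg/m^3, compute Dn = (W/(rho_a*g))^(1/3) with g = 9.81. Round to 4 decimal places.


V = W / (rho_a * g)
V = 89072 / (2635 * 9.81)
V = 89072 / 25849.35
V = 3.445812 m^3
Dn = V^(1/3) = 3.445812^(1/3)
Dn = 1.5104 m

1.5104


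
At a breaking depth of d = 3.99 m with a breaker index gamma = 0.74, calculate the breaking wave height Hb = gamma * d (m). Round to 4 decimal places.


Hb = gamma * d
Hb = 0.74 * 3.99
Hb = 2.9526 m

2.9526


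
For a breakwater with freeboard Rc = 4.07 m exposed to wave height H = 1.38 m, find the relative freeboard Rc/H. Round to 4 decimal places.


Relative freeboard = Rc / H
= 4.07 / 1.38
= 2.9493

2.9493


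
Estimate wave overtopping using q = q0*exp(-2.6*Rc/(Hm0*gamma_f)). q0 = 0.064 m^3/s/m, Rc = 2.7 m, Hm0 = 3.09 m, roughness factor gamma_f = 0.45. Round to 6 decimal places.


q = q0 * exp(-2.6 * Rc / (Hm0 * gamma_f))
Exponent = -2.6 * 2.7 / (3.09 * 0.45)
= -2.6 * 2.7 / 1.3905
= -5.048544
exp(-5.048544) = 0.006419
q = 0.064 * 0.006419
q = 0.000411 m^3/s/m

0.000411


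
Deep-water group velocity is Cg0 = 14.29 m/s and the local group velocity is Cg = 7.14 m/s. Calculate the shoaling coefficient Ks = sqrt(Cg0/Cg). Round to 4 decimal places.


Ks = sqrt(Cg0 / Cg)
Ks = sqrt(14.29 / 7.14)
Ks = sqrt(2.0014)
Ks = 1.4147

1.4147


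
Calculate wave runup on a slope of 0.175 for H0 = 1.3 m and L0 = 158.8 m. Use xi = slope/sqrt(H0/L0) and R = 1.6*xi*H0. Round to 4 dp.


xi = slope / sqrt(H0/L0)
H0/L0 = 1.3/158.8 = 0.008186
sqrt(0.008186) = 0.090479
xi = 0.175 / 0.090479 = 1.934157
R = 1.6 * xi * H0 = 1.6 * 1.934157 * 1.3
R = 4.0230 m

4.0230


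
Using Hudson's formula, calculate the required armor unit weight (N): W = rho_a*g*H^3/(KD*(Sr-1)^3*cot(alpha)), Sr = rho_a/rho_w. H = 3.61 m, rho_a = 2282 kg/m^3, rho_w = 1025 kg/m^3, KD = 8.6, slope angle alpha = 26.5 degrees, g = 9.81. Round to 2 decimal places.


Sr = rho_a / rho_w = 2282 / 1025 = 2.226341
(Sr - 1) = 1.226341
(Sr - 1)^3 = 1.844311
cot(26.5) = 1 / tan(26.5) = 1 / 0.498582 = 2.005690
Numerator = 2282 * 9.81 * 3.61^3 = 1053188.8513
Denominator = 8.6 * 1.844311 * 2.005690 = 31.812400
W = 1053188.8513 / 31.812400
W = 33106.24 N

33106.24


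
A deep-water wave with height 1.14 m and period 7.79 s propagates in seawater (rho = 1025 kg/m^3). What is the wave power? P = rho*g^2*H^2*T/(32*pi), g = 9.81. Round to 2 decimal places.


P = rho * g^2 * H^2 * T / (32 * pi)
P = 1025 * 9.81^2 * 1.14^2 * 7.79 / (32 * pi)
P = 1025 * 96.2361 * 1.2996 * 7.79 / 100.53096
P = 9933.66 W/m

9933.66


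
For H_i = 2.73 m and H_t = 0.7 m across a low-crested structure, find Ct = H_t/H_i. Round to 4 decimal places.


Ct = H_t / H_i
Ct = 0.7 / 2.73
Ct = 0.2564

0.2564


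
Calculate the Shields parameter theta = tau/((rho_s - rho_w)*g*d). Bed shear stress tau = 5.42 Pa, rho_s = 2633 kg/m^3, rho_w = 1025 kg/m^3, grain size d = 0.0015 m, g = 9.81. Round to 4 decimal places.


theta = tau / ((rho_s - rho_w) * g * d)
rho_s - rho_w = 2633 - 1025 = 1608
Denominator = 1608 * 9.81 * 0.0015 = 23.661720
theta = 5.42 / 23.661720
theta = 0.2291

0.2291


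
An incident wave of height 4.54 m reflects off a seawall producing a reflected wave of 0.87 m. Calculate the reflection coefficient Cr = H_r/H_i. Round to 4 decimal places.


Cr = H_r / H_i
Cr = 0.87 / 4.54
Cr = 0.1916

0.1916


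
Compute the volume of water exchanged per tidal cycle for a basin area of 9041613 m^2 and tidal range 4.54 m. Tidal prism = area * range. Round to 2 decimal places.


Tidal prism = Area * Tidal range
P = 9041613 * 4.54
P = 41048923.02 m^3

41048923.02


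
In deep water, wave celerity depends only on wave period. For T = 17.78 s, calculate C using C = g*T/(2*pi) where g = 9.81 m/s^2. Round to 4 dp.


We use the deep-water celerity formula:
C = g * T / (2 * pi)
C = 9.81 * 17.78 / (2 * 3.14159...)
C = 174.421800 / 6.283185
C = 27.7601 m/s

27.7601


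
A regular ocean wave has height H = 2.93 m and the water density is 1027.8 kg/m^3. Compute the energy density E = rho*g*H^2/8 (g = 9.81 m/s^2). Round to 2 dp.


E = (1/8) * rho * g * H^2
E = (1/8) * 1027.8 * 9.81 * 2.93^2
E = 0.125 * 1027.8 * 9.81 * 8.5849
E = 10819.89 J/m^2

10819.89


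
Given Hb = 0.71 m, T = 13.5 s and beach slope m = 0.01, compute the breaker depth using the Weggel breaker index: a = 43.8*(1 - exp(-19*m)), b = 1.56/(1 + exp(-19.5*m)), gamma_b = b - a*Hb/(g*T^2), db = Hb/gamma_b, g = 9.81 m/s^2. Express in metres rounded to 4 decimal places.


a = 43.8 * (1 - exp(-19 * m))
exp(-19 * 0.01) = exp(-0.1900) = 0.826959
a = 43.8 * (1 - 0.826959) = 7.579190
b = 1.56 / (1 + exp(-19.5 * m))
exp(-19.5 * 0.01) = exp(-0.1950) = 0.822835
b = 1.56 / (1 + 0.822835) = 0.855810
Hb / (g * T^2) = 0.71 / (9.81 * 13.5^2) = 0.71 / 1787.8725 = 0.00039712
gamma_b = b - a * Hb/(g*T^2) = 0.855810 - 7.579190 * 0.00039712 = 0.852800
db = Hb / gamma_b = 0.71 / 0.852800
db = 0.8326 m

0.8326


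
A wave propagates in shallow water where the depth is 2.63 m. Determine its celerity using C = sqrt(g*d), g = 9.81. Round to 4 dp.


Using the shallow-water approximation:
C = sqrt(g * d) = sqrt(9.81 * 2.63)
C = sqrt(25.8003)
C = 5.0794 m/s

5.0794


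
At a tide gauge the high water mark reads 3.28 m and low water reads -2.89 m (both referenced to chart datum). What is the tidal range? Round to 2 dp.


Tidal range = High water - Low water
Tidal range = 3.28 - (-2.89)
Tidal range = 6.17 m

6.17


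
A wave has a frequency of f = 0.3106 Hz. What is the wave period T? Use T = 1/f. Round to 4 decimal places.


T = 1 / f
T = 1 / 0.3106
T = 3.2196 s

3.2196


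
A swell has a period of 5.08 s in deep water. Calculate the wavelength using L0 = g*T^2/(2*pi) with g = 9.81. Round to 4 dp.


L0 = g * T^2 / (2 * pi)
L0 = 9.81 * 5.08^2 / (2 * pi)
L0 = 9.81 * 25.8064 / 6.28319
L0 = 253.1608 / 6.28319
L0 = 40.2918 m

40.2918


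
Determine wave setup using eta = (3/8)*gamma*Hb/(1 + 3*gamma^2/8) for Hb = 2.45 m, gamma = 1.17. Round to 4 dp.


eta = (3/8) * gamma * Hb / (1 + 3*gamma^2/8)
Numerator = (3/8) * 1.17 * 2.45 = 1.074938
Denominator = 1 + 3*1.17^2/8 = 1 + 0.513338 = 1.513338
eta = 1.074938 / 1.513338
eta = 0.7103 m

0.7103


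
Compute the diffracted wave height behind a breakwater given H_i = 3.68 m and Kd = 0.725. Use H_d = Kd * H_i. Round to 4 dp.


H_d = Kd * H_i
H_d = 0.725 * 3.68
H_d = 2.6680 m

2.6680


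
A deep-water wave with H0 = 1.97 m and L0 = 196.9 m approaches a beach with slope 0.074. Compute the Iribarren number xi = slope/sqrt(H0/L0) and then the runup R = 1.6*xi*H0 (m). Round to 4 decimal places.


xi = slope / sqrt(H0/L0)
H0/L0 = 1.97/196.9 = 0.010005
sqrt(0.010005) = 0.100025
xi = 0.074 / 0.100025 = 0.739812
R = 1.6 * xi * H0 = 1.6 * 0.739812 * 1.97
R = 2.3319 m

2.3319


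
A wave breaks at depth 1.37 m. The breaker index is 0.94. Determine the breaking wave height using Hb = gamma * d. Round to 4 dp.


Hb = gamma * d
Hb = 0.94 * 1.37
Hb = 1.2878 m

1.2878


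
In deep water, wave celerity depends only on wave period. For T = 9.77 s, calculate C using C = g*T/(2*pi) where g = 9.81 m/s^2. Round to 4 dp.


We use the deep-water celerity formula:
C = g * T / (2 * pi)
C = 9.81 * 9.77 / (2 * 3.14159...)
C = 95.843700 / 6.283185
C = 15.2540 m/s

15.2540


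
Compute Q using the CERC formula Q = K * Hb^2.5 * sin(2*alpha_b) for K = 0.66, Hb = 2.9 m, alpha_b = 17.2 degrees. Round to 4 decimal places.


Q = K * Hb^2.5 * sin(2 * alpha_b)
Hb^2.5 = 2.9^2.5 = 14.321714
sin(2 * 17.2) = sin(34.4) = 0.564967
Q = 0.66 * 14.321714 * 0.564967
Q = 5.3403 m^3/s

5.3403


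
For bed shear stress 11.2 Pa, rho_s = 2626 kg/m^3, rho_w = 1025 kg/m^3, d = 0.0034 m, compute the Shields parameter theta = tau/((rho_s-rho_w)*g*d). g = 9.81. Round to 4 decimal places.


theta = tau / ((rho_s - rho_w) * g * d)
rho_s - rho_w = 2626 - 1025 = 1601
Denominator = 1601 * 9.81 * 0.0034 = 53.399754
theta = 11.2 / 53.399754
theta = 0.2097

0.2097


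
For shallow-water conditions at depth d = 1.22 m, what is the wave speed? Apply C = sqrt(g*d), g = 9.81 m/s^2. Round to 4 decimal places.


Using the shallow-water approximation:
C = sqrt(g * d) = sqrt(9.81 * 1.22)
C = sqrt(11.9682)
C = 3.4595 m/s

3.4595


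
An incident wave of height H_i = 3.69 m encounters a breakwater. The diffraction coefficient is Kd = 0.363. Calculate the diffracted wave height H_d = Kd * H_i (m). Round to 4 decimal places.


H_d = Kd * H_i
H_d = 0.363 * 3.69
H_d = 1.3395 m

1.3395


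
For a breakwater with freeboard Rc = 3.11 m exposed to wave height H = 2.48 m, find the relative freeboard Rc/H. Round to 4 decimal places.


Relative freeboard = Rc / H
= 3.11 / 2.48
= 1.2540

1.2540


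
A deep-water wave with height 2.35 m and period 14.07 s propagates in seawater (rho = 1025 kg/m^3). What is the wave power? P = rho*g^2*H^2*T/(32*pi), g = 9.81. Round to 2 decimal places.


P = rho * g^2 * H^2 * T / (32 * pi)
P = 1025 * 9.81^2 * 2.35^2 * 14.07 / (32 * pi)
P = 1025 * 96.2361 * 5.5225 * 14.07 / 100.53096
P = 76241.57 W/m

76241.57


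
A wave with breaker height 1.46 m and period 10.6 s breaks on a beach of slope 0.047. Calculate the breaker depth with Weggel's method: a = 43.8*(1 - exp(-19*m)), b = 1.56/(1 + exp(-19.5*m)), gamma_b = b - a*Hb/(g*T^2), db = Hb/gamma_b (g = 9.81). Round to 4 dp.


a = 43.8 * (1 - exp(-19 * m))
exp(-19 * 0.047) = exp(-0.8930) = 0.409426
a = 43.8 * (1 - 0.409426) = 25.867157
b = 1.56 / (1 + exp(-19.5 * m))
exp(-19.5 * 0.047) = exp(-0.9165) = 0.399916
b = 1.56 / (1 + 0.399916) = 1.114352
Hb / (g * T^2) = 1.46 / (9.81 * 10.6^2) = 1.46 / 1102.2516 = 0.00132456
gamma_b = b - a * Hb/(g*T^2) = 1.114352 - 25.867157 * 0.00132456 = 1.080090
db = Hb / gamma_b = 1.46 / 1.080090
db = 1.3517 m

1.3517


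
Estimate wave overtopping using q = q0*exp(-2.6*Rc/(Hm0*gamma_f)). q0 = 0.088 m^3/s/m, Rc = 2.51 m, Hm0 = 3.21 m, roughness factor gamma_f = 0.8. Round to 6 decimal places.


q = q0 * exp(-2.6 * Rc / (Hm0 * gamma_f))
Exponent = -2.6 * 2.51 / (3.21 * 0.8)
= -2.6 * 2.51 / 2.5680
= -2.541277
exp(-2.541277) = 0.078766
q = 0.088 * 0.078766
q = 0.006931 m^3/s/m

0.006931


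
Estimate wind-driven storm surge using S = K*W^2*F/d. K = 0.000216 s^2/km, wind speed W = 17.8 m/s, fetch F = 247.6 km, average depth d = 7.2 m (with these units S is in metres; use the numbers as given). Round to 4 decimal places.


S = K * W^2 * F / d
W^2 = 17.8^2 = 316.84
S = 0.000216 * 316.84 * 247.6 / 7.2
Numerator = 0.000216 * 316.84 * 247.6 = 16.945110
S = 16.945110 / 7.2 = 2.3535 m

2.3535


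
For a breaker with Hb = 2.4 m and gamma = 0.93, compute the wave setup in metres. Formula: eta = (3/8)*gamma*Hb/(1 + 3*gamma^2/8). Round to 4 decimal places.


eta = (3/8) * gamma * Hb / (1 + 3*gamma^2/8)
Numerator = (3/8) * 0.93 * 2.4 = 0.837000
Denominator = 1 + 3*0.93^2/8 = 1 + 0.324338 = 1.324338
eta = 0.837000 / 1.324338
eta = 0.6320 m

0.6320


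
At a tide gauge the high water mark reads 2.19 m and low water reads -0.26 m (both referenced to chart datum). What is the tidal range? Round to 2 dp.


Tidal range = High water - Low water
Tidal range = 2.19 - (-0.26)
Tidal range = 2.45 m

2.45


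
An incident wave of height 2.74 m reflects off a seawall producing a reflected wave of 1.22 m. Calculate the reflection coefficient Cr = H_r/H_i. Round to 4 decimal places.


Cr = H_r / H_i
Cr = 1.22 / 2.74
Cr = 0.4453

0.4453


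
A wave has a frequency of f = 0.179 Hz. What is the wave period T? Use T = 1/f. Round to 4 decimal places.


T = 1 / f
T = 1 / 0.179
T = 5.5866 s

5.5866


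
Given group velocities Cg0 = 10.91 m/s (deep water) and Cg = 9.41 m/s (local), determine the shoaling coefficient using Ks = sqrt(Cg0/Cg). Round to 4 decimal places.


Ks = sqrt(Cg0 / Cg)
Ks = sqrt(10.91 / 9.41)
Ks = sqrt(1.1594)
Ks = 1.0768

1.0768


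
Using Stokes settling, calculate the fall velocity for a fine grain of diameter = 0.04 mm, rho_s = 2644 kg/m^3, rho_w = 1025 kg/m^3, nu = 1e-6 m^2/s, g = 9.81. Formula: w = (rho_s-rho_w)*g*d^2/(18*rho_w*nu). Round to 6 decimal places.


w = (rho_s - rho_w) * g * d^2 / (18 * rho_w * nu)
d = 0.04 mm = 0.000040 m
rho_s - rho_w = 2644 - 1025 = 1619
Numerator = 1619 * 9.81 * (0.000040)^2 = 0.000025411824
Denominator = 18 * 1025 * 1e-6 = 0.018450
w = 0.001377 m/s

0.001377


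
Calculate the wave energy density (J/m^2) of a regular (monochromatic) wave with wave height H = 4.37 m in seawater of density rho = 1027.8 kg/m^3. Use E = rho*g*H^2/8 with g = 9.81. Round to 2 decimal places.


E = (1/8) * rho * g * H^2
E = (1/8) * 1027.8 * 9.81 * 4.37^2
E = 0.125 * 1027.8 * 9.81 * 19.0969
E = 24068.58 J/m^2

24068.58


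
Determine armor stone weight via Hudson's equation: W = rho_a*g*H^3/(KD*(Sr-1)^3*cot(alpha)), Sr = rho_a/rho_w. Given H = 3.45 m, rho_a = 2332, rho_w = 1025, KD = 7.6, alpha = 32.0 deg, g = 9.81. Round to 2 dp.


Sr = rho_a / rho_w = 2332 / 1025 = 2.275122
(Sr - 1) = 1.275122
(Sr - 1)^3 = 2.073267
cot(32.0) = 1 / tan(32.0) = 1 / 0.624869 = 1.600335
Numerator = 2332 * 9.81 * 3.45^3 = 939409.2640
Denominator = 7.6 * 2.073267 * 1.600335 = 25.216194
W = 939409.2640 / 25.216194
W = 37254.21 N

37254.21


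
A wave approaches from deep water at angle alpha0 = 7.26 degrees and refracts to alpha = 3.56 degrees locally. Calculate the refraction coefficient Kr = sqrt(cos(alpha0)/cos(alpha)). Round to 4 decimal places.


Kr = sqrt(cos(alpha0) / cos(alpha))
cos(7.26) = 0.991983
cos(3.56) = 0.998070
Kr = sqrt(0.991983 / 0.998070)
Kr = sqrt(0.993901)
Kr = 0.9969

0.9969


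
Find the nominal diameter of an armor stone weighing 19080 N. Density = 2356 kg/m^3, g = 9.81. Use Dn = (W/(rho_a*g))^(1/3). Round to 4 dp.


V = W / (rho_a * g)
V = 19080 / (2356 * 9.81)
V = 19080 / 23112.36
V = 0.825532 m^3
Dn = V^(1/3) = 0.825532^(1/3)
Dn = 0.9381 m

0.9381


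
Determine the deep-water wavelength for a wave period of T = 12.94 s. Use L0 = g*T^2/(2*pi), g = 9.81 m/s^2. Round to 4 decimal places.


L0 = g * T^2 / (2 * pi)
L0 = 9.81 * 12.94^2 / (2 * pi)
L0 = 9.81 * 167.4436 / 6.28319
L0 = 1642.6217 / 6.28319
L0 = 261.4314 m

261.4314
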